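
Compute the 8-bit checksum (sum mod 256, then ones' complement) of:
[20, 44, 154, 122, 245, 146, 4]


Sum = 735 mod 256 = 223
Complement = 32

32


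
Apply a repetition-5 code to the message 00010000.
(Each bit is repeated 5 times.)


Each bit -> 5 copies

0000000000000001111100000000000000000000


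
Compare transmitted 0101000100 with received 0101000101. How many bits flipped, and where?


XOR: 0000000001

1 error(s) at position(s): 9


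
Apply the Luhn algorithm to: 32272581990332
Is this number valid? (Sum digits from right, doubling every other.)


Luhn sum = 65
65 mod 10 = 5

Invalid (Luhn sum mod 10 = 5)


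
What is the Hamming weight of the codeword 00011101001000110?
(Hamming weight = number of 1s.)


Counting 1s in 00011101001000110

7


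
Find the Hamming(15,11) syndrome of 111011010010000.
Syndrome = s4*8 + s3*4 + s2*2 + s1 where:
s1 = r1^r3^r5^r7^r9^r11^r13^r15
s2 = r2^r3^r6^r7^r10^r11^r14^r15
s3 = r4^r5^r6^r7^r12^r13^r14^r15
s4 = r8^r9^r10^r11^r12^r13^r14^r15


s1=0, s2=0, s3=0, s4=0

Syndrome = 0 (no error)


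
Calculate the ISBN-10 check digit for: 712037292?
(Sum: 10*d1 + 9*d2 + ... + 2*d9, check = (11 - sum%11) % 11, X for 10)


Weighted sum: 187
187 mod 11 = 0

Check digit: 0


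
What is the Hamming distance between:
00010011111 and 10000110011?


XOR: 10010101100
Count of 1s: 5

5


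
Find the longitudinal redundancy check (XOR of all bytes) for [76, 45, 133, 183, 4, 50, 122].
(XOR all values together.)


XOR chain: 76 ^ 45 ^ 133 ^ 183 ^ 4 ^ 50 ^ 122 = 31

31


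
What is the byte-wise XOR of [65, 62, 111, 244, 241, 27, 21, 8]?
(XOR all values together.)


XOR chain: 65 ^ 62 ^ 111 ^ 244 ^ 241 ^ 27 ^ 21 ^ 8 = 19

19


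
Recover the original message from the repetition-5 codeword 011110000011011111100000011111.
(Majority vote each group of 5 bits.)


Groups: 01111, 00000, 11011, 11110, 00000, 11111
Majority votes: 101101

101101


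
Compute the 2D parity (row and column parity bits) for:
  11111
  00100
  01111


Row parities: 110
Column parities: 10100

Row P: 110, Col P: 10100, Corner: 0


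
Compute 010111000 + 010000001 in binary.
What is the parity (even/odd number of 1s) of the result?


010111000 = 184
010000001 = 129
Sum = 313 = 100111001
1s count = 5

odd parity (5 ones in 100111001)


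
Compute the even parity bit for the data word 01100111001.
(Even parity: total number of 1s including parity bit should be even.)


Number of 1s in data: 6
Parity bit: 0

0


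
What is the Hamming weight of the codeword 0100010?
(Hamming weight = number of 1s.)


Counting 1s in 0100010

2


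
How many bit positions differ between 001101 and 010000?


XOR: 011101
Count of 1s: 4

4


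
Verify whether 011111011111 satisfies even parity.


Number of 1s: 10

Yes, parity is correct (10 ones)


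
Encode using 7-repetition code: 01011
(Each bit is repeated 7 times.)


Each bit -> 7 copies

00000001111111000000011111111111111


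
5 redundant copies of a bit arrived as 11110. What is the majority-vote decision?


Ones: 4 out of 5
Threshold: 3

1 (4/5 voted 1)


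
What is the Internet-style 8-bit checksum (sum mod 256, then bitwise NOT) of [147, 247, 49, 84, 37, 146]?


Sum = 710 mod 256 = 198
Complement = 57

57


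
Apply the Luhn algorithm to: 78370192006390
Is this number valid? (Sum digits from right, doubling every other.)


Luhn sum = 53
53 mod 10 = 3

Invalid (Luhn sum mod 10 = 3)


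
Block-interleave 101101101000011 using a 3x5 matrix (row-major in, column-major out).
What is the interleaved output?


Matrix:
  10110
  11010
  00011
Read columns: 110010100111001

110010100111001


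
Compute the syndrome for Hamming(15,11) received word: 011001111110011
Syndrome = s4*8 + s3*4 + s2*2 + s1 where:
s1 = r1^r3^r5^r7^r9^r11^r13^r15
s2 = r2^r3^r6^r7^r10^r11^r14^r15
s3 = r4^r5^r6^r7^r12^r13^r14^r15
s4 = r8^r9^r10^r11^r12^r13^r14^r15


s1=1, s2=0, s3=0, s4=0

Syndrome = 1 (error at position 1)


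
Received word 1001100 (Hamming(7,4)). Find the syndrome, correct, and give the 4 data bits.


Syndrome = 0: no error detected

Data: 0100 (no errors)


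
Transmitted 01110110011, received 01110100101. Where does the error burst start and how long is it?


XOR: 00000010110

Burst at position 6, length 4


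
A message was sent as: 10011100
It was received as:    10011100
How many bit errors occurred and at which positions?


XOR: 00000000

0 errors (received matches sent)


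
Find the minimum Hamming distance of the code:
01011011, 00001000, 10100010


Comparing all pairs, minimum distance: 4
Can detect 3 errors, correct 1 errors

4


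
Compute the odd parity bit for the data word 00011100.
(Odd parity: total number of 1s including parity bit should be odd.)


Number of 1s in data: 3
Parity bit: 0

0


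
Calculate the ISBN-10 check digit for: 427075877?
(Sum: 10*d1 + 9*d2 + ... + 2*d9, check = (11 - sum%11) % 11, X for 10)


Weighted sum: 248
248 mod 11 = 6

Check digit: 5


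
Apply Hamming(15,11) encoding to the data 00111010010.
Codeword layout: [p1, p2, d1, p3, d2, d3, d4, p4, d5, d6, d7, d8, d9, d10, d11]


Parity bits: p1=1, p2=0, p3=1, p4=1

100101111010010


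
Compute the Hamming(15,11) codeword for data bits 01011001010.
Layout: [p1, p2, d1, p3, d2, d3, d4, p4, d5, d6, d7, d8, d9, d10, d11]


Parity bits: p1=1, p2=0, p3=0, p4=1

100010111001010


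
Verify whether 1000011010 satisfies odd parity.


Number of 1s: 4

No, parity error (4 ones)


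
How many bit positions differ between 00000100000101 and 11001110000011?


XOR: 11001010000110
Count of 1s: 6

6


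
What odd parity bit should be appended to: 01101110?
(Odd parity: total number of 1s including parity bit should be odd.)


Number of 1s in data: 5
Parity bit: 0

0


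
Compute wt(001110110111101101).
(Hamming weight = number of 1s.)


Counting 1s in 001110110111101101

12


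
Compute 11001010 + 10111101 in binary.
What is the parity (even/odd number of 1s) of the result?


11001010 = 202
10111101 = 189
Sum = 391 = 110000111
1s count = 5

odd parity (5 ones in 110000111)


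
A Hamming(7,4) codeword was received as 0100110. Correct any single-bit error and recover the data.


Syndrome = 1: error at position 1

Data: 0110 (corrected bit 1)


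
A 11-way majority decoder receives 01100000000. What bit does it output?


Ones: 2 out of 11
Threshold: 6

0 (2/11 voted 1)


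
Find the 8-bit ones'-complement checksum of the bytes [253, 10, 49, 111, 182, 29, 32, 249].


Sum = 915 mod 256 = 147
Complement = 108

108


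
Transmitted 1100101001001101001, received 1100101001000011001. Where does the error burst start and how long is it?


XOR: 0000000000001110000

Burst at position 12, length 3


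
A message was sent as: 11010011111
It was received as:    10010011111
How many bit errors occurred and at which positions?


XOR: 01000000000

1 error(s) at position(s): 1


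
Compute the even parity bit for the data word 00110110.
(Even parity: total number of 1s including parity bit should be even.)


Number of 1s in data: 4
Parity bit: 0

0


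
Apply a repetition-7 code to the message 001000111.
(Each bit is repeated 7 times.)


Each bit -> 7 copies

000000000000001111111000000000000000000000111111111111111111111


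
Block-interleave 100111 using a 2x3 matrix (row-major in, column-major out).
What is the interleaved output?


Matrix:
  100
  111
Read columns: 110101

110101


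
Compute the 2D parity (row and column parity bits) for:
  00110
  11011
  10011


Row parities: 001
Column parities: 01110

Row P: 001, Col P: 01110, Corner: 1


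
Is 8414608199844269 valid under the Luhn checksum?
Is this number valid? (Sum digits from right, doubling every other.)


Luhn sum = 79
79 mod 10 = 9

Invalid (Luhn sum mod 10 = 9)


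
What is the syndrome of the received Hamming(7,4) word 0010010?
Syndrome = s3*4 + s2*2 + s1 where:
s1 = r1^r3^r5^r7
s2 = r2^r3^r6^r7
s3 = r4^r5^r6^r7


s1=1, s2=0, s3=1

Syndrome = 5 (error at position 5)


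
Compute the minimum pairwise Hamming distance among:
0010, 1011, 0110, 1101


Comparing all pairs, minimum distance: 1
Can detect 0 errors, correct 0 errors

1


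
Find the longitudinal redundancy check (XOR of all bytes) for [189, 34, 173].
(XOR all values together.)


XOR chain: 189 ^ 34 ^ 173 = 50

50


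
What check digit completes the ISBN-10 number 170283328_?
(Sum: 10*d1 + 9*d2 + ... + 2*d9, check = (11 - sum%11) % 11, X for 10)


Weighted sum: 184
184 mod 11 = 8

Check digit: 3


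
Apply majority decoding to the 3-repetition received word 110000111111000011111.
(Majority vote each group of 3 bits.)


Groups: 110, 000, 111, 111, 000, 011, 111
Majority votes: 1011011

1011011


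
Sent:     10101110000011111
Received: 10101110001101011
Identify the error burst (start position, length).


XOR: 00000000001110100

Burst at position 10, length 5


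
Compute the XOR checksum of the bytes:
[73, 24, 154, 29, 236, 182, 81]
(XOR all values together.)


XOR chain: 73 ^ 24 ^ 154 ^ 29 ^ 236 ^ 182 ^ 81 = 221

221


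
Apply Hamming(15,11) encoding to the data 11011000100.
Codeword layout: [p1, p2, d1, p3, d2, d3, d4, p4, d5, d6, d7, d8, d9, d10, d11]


Parity bits: p1=1, p2=0, p3=1, p4=0

101110101000100


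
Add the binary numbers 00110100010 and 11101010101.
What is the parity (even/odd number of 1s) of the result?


00110100010 = 418
11101010101 = 1877
Sum = 2295 = 100011110111
1s count = 8

even parity (8 ones in 100011110111)


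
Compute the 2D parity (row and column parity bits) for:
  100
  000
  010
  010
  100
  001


Row parities: 101111
Column parities: 001

Row P: 101111, Col P: 001, Corner: 1


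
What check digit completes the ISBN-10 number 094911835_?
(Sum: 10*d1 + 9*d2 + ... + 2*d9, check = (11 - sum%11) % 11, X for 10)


Weighted sum: 238
238 mod 11 = 7

Check digit: 4


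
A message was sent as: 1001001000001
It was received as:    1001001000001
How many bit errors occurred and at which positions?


XOR: 0000000000000

0 errors (received matches sent)


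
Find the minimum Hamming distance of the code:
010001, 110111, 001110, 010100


Comparing all pairs, minimum distance: 2
Can detect 1 errors, correct 0 errors

2


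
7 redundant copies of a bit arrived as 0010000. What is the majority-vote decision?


Ones: 1 out of 7
Threshold: 4

0 (1/7 voted 1)


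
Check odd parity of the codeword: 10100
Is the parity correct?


Number of 1s: 2

No, parity error (2 ones)


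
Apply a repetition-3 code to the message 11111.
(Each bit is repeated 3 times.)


Each bit -> 3 copies

111111111111111


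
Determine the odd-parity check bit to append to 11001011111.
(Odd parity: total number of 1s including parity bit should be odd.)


Number of 1s in data: 8
Parity bit: 1

1


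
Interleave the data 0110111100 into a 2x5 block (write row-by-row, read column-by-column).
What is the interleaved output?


Matrix:
  01101
  11100
Read columns: 0111110010

0111110010


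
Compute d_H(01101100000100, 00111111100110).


XOR: 01010011100010
Count of 1s: 6

6


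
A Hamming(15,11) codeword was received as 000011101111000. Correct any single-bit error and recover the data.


Syndrome = 0: no error detected

Data: 01111111000 (no errors)


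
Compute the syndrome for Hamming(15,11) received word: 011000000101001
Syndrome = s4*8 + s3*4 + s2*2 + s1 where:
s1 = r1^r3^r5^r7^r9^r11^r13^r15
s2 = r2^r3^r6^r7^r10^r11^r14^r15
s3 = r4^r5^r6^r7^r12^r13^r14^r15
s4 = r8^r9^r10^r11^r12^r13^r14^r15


s1=0, s2=0, s3=0, s4=1

Syndrome = 8 (error at position 8)


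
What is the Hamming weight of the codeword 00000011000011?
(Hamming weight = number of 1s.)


Counting 1s in 00000011000011

4


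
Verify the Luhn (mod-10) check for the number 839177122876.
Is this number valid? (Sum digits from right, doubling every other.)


Luhn sum = 59
59 mod 10 = 9

Invalid (Luhn sum mod 10 = 9)


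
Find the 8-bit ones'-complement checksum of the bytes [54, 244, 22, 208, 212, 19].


Sum = 759 mod 256 = 247
Complement = 8

8


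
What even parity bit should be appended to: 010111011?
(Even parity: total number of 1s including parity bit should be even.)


Number of 1s in data: 6
Parity bit: 0

0


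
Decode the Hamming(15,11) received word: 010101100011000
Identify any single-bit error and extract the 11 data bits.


Syndrome = 0: no error detected

Data: 00110011000 (no errors)


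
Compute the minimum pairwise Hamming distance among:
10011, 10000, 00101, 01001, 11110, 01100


Comparing all pairs, minimum distance: 2
Can detect 1 errors, correct 0 errors

2


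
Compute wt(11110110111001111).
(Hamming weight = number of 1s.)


Counting 1s in 11110110111001111

13


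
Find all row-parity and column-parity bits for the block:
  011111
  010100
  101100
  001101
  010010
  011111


Row parities: 101101
Column parities: 100111

Row P: 101101, Col P: 100111, Corner: 0


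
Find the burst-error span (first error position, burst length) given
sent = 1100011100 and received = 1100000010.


XOR: 0000011110

Burst at position 5, length 4


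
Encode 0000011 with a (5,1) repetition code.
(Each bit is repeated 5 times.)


Each bit -> 5 copies

00000000000000000000000001111111111


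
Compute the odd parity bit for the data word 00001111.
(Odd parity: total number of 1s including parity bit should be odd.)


Number of 1s in data: 4
Parity bit: 1

1


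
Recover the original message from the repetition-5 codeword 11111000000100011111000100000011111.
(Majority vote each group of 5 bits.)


Groups: 11111, 00000, 01000, 11111, 00010, 00000, 11111
Majority votes: 1001001

1001001


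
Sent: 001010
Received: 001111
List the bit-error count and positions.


XOR: 000101

2 error(s) at position(s): 3, 5


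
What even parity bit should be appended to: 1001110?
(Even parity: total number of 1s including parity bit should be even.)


Number of 1s in data: 4
Parity bit: 0

0


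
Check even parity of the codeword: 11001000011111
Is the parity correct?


Number of 1s: 8

Yes, parity is correct (8 ones)


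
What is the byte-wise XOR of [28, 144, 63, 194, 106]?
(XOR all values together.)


XOR chain: 28 ^ 144 ^ 63 ^ 194 ^ 106 = 27

27


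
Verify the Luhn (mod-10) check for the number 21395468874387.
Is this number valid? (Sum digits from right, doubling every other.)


Luhn sum = 75
75 mod 10 = 5

Invalid (Luhn sum mod 10 = 5)


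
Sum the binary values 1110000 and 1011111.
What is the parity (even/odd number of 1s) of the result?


1110000 = 112
1011111 = 95
Sum = 207 = 11001111
1s count = 6

even parity (6 ones in 11001111)


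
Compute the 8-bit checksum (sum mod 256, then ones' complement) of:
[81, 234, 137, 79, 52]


Sum = 583 mod 256 = 71
Complement = 184

184


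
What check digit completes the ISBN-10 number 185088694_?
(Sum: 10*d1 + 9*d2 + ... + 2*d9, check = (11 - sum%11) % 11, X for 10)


Weighted sum: 269
269 mod 11 = 5

Check digit: 6


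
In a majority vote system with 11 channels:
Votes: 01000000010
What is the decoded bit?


Ones: 2 out of 11
Threshold: 6

0 (2/11 voted 1)


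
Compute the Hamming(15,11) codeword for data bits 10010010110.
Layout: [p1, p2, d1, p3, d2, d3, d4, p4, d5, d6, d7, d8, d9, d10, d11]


Parity bits: p1=0, p2=0, p3=1, p4=1

001100110010110


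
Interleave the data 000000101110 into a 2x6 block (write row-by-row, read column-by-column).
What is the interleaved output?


Matrix:
  000000
  101110
Read columns: 010001010100

010001010100


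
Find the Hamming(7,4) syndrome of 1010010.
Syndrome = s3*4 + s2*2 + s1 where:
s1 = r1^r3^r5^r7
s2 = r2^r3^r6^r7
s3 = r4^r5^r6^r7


s1=0, s2=0, s3=1

Syndrome = 4 (error at position 4)


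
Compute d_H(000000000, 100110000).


XOR: 100110000
Count of 1s: 3

3


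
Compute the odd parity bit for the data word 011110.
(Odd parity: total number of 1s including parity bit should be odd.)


Number of 1s in data: 4
Parity bit: 1

1


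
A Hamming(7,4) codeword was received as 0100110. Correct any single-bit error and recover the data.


Syndrome = 1: error at position 1

Data: 0110 (corrected bit 1)


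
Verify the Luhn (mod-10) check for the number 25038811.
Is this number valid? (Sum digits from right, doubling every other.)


Luhn sum = 30
30 mod 10 = 0

Valid (Luhn sum mod 10 = 0)


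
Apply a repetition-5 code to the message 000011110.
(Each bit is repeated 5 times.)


Each bit -> 5 copies

000000000000000000001111111111111111111100000


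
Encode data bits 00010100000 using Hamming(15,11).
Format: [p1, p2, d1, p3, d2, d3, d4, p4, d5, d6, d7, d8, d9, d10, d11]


Parity bits: p1=1, p2=0, p3=1, p4=1

100100110100000


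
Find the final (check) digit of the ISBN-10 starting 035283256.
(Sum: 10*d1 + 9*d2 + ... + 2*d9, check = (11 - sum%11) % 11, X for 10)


Weighted sum: 179
179 mod 11 = 3

Check digit: 8


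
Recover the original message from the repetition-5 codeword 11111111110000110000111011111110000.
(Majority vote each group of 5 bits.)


Groups: 11111, 11111, 00001, 10000, 11101, 11111, 10000
Majority votes: 1100110

1100110


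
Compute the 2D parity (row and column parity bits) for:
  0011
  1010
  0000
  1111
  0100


Row parities: 00001
Column parities: 0010

Row P: 00001, Col P: 0010, Corner: 1


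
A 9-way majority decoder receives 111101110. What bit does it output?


Ones: 7 out of 9
Threshold: 5

1 (7/9 voted 1)


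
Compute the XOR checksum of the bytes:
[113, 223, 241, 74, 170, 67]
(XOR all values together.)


XOR chain: 113 ^ 223 ^ 241 ^ 74 ^ 170 ^ 67 = 252

252


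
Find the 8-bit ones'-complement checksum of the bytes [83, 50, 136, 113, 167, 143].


Sum = 692 mod 256 = 180
Complement = 75

75


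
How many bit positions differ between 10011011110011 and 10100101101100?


XOR: 00111110011111
Count of 1s: 10

10


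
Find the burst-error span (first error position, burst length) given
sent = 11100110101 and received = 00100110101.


XOR: 11000000000

Burst at position 0, length 2


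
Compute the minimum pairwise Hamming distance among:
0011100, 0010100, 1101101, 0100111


Comparing all pairs, minimum distance: 1
Can detect 0 errors, correct 0 errors

1


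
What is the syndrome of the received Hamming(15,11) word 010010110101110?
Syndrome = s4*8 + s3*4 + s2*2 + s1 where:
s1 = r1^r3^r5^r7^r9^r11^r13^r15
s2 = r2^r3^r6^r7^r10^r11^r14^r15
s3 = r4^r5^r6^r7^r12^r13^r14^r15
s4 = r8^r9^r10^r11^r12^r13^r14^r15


s1=1, s2=0, s3=1, s4=1

Syndrome = 13 (error at position 13)


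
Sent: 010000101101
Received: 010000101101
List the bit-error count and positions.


XOR: 000000000000

0 errors (received matches sent)


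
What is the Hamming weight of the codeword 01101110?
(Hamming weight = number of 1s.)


Counting 1s in 01101110

5


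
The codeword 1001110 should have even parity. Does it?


Number of 1s: 4

Yes, parity is correct (4 ones)


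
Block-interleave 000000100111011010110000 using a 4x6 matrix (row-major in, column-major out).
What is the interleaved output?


Matrix:
  000000
  100111
  011010
  110000
Read columns: 010100110010010001100100

010100110010010001100100


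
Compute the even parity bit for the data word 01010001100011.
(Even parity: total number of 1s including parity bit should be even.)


Number of 1s in data: 6
Parity bit: 0

0


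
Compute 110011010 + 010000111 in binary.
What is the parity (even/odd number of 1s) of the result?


110011010 = 410
010000111 = 135
Sum = 545 = 1000100001
1s count = 3

odd parity (3 ones in 1000100001)


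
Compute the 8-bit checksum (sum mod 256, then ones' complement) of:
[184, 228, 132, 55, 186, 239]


Sum = 1024 mod 256 = 0
Complement = 255

255


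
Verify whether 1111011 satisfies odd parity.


Number of 1s: 6

No, parity error (6 ones)


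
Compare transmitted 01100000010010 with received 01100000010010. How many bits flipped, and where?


XOR: 00000000000000

0 errors (received matches sent)


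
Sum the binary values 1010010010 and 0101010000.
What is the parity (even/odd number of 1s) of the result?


1010010010 = 658
0101010000 = 336
Sum = 994 = 1111100010
1s count = 6

even parity (6 ones in 1111100010)


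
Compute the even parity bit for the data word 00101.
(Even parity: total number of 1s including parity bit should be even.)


Number of 1s in data: 2
Parity bit: 0

0


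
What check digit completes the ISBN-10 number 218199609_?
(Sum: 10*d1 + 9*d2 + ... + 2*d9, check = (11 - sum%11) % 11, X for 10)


Weighted sum: 241
241 mod 11 = 10

Check digit: 1


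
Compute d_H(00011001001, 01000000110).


XOR: 01011001111
Count of 1s: 7

7


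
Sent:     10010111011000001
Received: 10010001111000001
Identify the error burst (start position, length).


XOR: 00000110100000000

Burst at position 5, length 4


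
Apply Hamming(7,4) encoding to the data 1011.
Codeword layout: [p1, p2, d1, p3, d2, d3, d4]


Parity bits: p1=0, p2=1, p3=0

0110011


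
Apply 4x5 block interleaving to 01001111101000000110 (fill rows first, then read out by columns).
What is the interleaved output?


Matrix:
  01001
  11110
  10000
  00110
Read columns: 01101100010101011000

01101100010101011000


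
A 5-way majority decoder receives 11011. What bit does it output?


Ones: 4 out of 5
Threshold: 3

1 (4/5 voted 1)


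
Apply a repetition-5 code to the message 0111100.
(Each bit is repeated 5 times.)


Each bit -> 5 copies

00000111111111111111111110000000000


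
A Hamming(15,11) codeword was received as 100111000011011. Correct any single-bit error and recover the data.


Syndrome = 0: no error detected

Data: 01100011011 (no errors)


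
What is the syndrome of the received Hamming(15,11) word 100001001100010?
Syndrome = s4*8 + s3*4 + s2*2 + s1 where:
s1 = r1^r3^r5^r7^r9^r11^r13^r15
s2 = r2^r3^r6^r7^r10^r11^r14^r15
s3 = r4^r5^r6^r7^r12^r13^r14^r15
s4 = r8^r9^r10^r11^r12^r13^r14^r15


s1=0, s2=1, s3=0, s4=1

Syndrome = 10 (error at position 10)


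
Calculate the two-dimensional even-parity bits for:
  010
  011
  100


Row parities: 101
Column parities: 101

Row P: 101, Col P: 101, Corner: 0


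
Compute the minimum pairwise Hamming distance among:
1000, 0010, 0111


Comparing all pairs, minimum distance: 2
Can detect 1 errors, correct 0 errors

2


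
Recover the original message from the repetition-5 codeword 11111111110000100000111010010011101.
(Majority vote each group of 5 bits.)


Groups: 11111, 11111, 00001, 00000, 11101, 00100, 11101
Majority votes: 1100101

1100101


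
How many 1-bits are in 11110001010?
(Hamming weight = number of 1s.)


Counting 1s in 11110001010

6


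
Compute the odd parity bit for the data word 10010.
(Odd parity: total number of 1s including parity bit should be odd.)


Number of 1s in data: 2
Parity bit: 1

1


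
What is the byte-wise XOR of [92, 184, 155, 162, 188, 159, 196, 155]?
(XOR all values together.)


XOR chain: 92 ^ 184 ^ 155 ^ 162 ^ 188 ^ 159 ^ 196 ^ 155 = 161

161


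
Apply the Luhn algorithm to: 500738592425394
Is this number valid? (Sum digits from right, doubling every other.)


Luhn sum = 63
63 mod 10 = 3

Invalid (Luhn sum mod 10 = 3)


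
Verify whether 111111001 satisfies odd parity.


Number of 1s: 7

Yes, parity is correct (7 ones)


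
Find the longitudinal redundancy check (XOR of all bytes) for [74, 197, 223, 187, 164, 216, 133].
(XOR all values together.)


XOR chain: 74 ^ 197 ^ 223 ^ 187 ^ 164 ^ 216 ^ 133 = 18

18


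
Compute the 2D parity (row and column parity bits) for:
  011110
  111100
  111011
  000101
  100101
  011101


Row parities: 001010
Column parities: 100100

Row P: 001010, Col P: 100100, Corner: 0


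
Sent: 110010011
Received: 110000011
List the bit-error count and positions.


XOR: 000010000

1 error(s) at position(s): 4


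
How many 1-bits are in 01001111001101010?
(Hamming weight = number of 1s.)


Counting 1s in 01001111001101010

9


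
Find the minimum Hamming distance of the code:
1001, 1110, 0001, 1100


Comparing all pairs, minimum distance: 1
Can detect 0 errors, correct 0 errors

1


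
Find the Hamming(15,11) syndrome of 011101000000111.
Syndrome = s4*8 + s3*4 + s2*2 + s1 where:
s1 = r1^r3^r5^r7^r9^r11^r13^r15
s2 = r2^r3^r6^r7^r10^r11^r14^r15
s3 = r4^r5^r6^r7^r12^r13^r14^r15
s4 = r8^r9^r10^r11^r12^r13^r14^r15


s1=1, s2=1, s3=1, s4=1

Syndrome = 15 (error at position 15)


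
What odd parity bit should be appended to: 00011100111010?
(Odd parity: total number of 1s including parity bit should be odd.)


Number of 1s in data: 7
Parity bit: 0

0


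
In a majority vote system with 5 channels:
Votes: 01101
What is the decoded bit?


Ones: 3 out of 5
Threshold: 3

1 (3/5 voted 1)


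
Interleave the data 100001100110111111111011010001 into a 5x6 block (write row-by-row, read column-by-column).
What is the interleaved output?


Matrix:
  100001
  100110
  111111
  111011
  010001
Read columns: 111100011100110011000111010111

111100011100110011000111010111


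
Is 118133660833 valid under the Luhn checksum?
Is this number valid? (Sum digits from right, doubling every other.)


Luhn sum = 46
46 mod 10 = 6

Invalid (Luhn sum mod 10 = 6)


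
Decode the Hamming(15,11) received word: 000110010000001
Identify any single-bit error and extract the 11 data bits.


Syndrome = 6: error at position 6

Data: 01100000001 (corrected bit 6)


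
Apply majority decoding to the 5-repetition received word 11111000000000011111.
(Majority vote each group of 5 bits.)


Groups: 11111, 00000, 00000, 11111
Majority votes: 1001

1001


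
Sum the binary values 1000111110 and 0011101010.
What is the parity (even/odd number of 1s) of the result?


1000111110 = 574
0011101010 = 234
Sum = 808 = 1100101000
1s count = 4

even parity (4 ones in 1100101000)


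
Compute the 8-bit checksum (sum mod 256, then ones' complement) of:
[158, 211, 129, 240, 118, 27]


Sum = 883 mod 256 = 115
Complement = 140

140


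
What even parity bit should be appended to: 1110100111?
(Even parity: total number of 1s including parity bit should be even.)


Number of 1s in data: 7
Parity bit: 1

1


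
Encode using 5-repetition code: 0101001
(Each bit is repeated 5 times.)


Each bit -> 5 copies

00000111110000011111000000000011111


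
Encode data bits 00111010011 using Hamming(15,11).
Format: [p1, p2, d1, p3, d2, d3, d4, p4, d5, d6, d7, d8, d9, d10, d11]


Parity bits: p1=0, p2=1, p3=0, p4=0

010001101010011


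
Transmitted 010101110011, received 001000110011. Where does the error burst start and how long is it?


XOR: 011101000000

Burst at position 1, length 5


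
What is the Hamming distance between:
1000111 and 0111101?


XOR: 1111010
Count of 1s: 5

5


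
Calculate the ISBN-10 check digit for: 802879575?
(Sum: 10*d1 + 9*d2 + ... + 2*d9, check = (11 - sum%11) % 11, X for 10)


Weighted sum: 290
290 mod 11 = 4

Check digit: 7


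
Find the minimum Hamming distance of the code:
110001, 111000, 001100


Comparing all pairs, minimum distance: 2
Can detect 1 errors, correct 0 errors

2


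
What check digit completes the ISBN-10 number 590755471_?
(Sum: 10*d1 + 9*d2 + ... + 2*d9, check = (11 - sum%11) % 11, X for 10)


Weighted sum: 274
274 mod 11 = 10

Check digit: 1


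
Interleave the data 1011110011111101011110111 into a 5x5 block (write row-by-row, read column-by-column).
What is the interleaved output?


Matrix:
  10111
  10011
  11110
  10111
  10111
Read columns: 1111100100101111111111011

1111100100101111111111011


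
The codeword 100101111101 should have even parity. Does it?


Number of 1s: 8

Yes, parity is correct (8 ones)


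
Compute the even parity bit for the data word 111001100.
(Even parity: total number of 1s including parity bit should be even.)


Number of 1s in data: 5
Parity bit: 1

1


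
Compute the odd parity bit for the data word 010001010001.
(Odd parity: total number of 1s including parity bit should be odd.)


Number of 1s in data: 4
Parity bit: 1

1


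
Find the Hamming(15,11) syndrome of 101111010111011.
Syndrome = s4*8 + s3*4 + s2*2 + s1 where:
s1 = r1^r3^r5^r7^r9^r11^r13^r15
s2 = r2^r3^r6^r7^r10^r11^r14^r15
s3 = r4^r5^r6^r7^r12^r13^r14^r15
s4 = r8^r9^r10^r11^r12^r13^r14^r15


s1=1, s2=0, s3=0, s4=0

Syndrome = 1 (error at position 1)


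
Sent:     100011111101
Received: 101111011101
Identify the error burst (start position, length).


XOR: 001100100000

Burst at position 2, length 5


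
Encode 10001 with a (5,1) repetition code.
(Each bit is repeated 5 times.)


Each bit -> 5 copies

1111100000000000000011111


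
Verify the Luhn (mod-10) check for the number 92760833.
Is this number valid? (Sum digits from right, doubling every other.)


Luhn sum = 39
39 mod 10 = 9

Invalid (Luhn sum mod 10 = 9)


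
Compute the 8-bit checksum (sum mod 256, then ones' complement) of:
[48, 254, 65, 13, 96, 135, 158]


Sum = 769 mod 256 = 1
Complement = 254

254


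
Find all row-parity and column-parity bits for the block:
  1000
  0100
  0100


Row parities: 111
Column parities: 1000

Row P: 111, Col P: 1000, Corner: 1


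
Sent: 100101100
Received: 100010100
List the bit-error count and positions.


XOR: 000111000

3 error(s) at position(s): 3, 4, 5


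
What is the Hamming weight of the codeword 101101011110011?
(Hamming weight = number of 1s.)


Counting 1s in 101101011110011

10


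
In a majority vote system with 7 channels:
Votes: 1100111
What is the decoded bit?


Ones: 5 out of 7
Threshold: 4

1 (5/7 voted 1)


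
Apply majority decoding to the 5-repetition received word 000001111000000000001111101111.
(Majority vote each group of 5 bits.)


Groups: 00000, 11110, 00000, 00000, 11111, 01111
Majority votes: 010011

010011


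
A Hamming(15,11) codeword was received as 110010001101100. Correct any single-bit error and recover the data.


Syndrome = 4: error at position 4

Data: 01001101100 (corrected bit 4)


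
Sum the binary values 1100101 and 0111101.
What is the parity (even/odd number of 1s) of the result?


1100101 = 101
0111101 = 61
Sum = 162 = 10100010
1s count = 3

odd parity (3 ones in 10100010)


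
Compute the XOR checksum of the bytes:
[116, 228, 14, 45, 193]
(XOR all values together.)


XOR chain: 116 ^ 228 ^ 14 ^ 45 ^ 193 = 114

114


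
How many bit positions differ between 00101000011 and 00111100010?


XOR: 00010100001
Count of 1s: 3

3


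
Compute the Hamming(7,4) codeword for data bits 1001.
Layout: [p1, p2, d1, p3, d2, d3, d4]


Parity bits: p1=0, p2=0, p3=1

0011001


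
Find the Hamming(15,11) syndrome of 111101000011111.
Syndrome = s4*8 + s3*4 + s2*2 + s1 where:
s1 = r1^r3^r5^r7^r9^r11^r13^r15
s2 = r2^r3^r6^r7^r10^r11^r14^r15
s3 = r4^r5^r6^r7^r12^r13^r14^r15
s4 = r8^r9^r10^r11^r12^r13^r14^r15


s1=1, s2=0, s3=0, s4=1

Syndrome = 9 (error at position 9)


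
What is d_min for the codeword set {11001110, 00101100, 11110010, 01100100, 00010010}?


Comparing all pairs, minimum distance: 2
Can detect 1 errors, correct 0 errors

2


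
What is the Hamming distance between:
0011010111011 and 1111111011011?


XOR: 1100101100000
Count of 1s: 5

5


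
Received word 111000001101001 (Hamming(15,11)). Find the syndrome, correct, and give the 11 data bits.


Syndrome = 0: no error detected

Data: 10001101001 (no errors)


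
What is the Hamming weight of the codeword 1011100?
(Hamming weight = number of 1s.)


Counting 1s in 1011100

4


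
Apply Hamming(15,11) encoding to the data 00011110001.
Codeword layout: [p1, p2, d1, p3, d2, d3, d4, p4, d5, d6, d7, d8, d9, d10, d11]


Parity bits: p1=0, p2=0, p3=0, p4=0

000000101110001


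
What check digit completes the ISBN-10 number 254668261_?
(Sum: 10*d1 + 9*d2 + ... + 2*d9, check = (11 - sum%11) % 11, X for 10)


Weighted sum: 243
243 mod 11 = 1

Check digit: X


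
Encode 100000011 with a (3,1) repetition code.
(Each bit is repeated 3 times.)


Each bit -> 3 copies

111000000000000000000111111


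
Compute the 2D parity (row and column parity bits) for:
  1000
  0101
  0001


Row parities: 101
Column parities: 1100

Row P: 101, Col P: 1100, Corner: 0


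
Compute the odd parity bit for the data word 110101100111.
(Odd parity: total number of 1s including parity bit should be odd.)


Number of 1s in data: 8
Parity bit: 1

1


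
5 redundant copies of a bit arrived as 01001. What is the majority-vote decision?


Ones: 2 out of 5
Threshold: 3

0 (2/5 voted 1)


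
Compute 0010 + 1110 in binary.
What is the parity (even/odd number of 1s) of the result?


0010 = 2
1110 = 14
Sum = 16 = 10000
1s count = 1

odd parity (1 ones in 10000)


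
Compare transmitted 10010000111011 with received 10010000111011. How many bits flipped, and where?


XOR: 00000000000000

0 errors (received matches sent)


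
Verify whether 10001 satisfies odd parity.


Number of 1s: 2

No, parity error (2 ones)


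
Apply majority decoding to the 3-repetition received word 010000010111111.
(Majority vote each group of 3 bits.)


Groups: 010, 000, 010, 111, 111
Majority votes: 00011

00011


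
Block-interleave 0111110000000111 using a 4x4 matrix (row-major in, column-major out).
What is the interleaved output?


Matrix:
  0111
  1100
  0000
  0111
Read columns: 0100110110011001

0100110110011001


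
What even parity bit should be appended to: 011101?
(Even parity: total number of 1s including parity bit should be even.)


Number of 1s in data: 4
Parity bit: 0

0


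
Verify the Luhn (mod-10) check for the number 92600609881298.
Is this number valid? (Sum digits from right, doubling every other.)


Luhn sum = 65
65 mod 10 = 5

Invalid (Luhn sum mod 10 = 5)


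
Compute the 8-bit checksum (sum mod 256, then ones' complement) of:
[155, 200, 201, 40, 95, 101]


Sum = 792 mod 256 = 24
Complement = 231

231


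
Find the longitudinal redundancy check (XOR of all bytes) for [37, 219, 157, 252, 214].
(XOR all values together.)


XOR chain: 37 ^ 219 ^ 157 ^ 252 ^ 214 = 73

73


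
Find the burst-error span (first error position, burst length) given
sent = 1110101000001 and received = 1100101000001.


XOR: 0010000000000

Burst at position 2, length 1


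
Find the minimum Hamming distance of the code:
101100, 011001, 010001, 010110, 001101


Comparing all pairs, minimum distance: 1
Can detect 0 errors, correct 0 errors

1


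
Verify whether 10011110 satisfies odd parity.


Number of 1s: 5

Yes, parity is correct (5 ones)


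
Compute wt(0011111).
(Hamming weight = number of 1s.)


Counting 1s in 0011111

5


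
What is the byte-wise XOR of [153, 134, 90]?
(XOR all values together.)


XOR chain: 153 ^ 134 ^ 90 = 69

69


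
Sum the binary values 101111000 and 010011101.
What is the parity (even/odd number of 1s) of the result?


101111000 = 376
010011101 = 157
Sum = 533 = 1000010101
1s count = 4

even parity (4 ones in 1000010101)


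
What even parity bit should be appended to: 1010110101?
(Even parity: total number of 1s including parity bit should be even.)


Number of 1s in data: 6
Parity bit: 0

0


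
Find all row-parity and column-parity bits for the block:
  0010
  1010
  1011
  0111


Row parities: 1011
Column parities: 0100

Row P: 1011, Col P: 0100, Corner: 1


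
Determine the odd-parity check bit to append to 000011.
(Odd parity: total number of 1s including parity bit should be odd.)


Number of 1s in data: 2
Parity bit: 1

1


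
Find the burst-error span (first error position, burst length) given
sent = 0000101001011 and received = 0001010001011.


XOR: 0001111000000

Burst at position 3, length 4


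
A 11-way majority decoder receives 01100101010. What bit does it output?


Ones: 5 out of 11
Threshold: 6

0 (5/11 voted 1)


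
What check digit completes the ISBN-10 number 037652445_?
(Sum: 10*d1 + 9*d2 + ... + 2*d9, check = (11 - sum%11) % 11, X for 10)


Weighted sum: 203
203 mod 11 = 5

Check digit: 6


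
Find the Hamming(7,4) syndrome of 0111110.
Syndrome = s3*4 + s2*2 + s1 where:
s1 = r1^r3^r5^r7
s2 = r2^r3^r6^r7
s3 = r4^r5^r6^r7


s1=0, s2=1, s3=1

Syndrome = 6 (error at position 6)


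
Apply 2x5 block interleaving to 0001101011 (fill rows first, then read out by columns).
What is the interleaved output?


Matrix:
  00011
  01011
Read columns: 0001001111

0001001111


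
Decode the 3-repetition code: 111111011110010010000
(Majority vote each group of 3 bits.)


Groups: 111, 111, 011, 110, 010, 010, 000
Majority votes: 1111000

1111000


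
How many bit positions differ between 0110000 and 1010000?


XOR: 1100000
Count of 1s: 2

2


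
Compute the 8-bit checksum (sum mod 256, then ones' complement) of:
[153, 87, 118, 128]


Sum = 486 mod 256 = 230
Complement = 25

25


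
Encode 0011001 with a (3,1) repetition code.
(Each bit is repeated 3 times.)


Each bit -> 3 copies

000000111111000000111


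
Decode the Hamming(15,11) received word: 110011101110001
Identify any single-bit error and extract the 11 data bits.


Syndrome = 0: no error detected

Data: 01111110001 (no errors)


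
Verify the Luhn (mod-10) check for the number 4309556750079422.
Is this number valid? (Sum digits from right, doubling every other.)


Luhn sum = 63
63 mod 10 = 3

Invalid (Luhn sum mod 10 = 3)


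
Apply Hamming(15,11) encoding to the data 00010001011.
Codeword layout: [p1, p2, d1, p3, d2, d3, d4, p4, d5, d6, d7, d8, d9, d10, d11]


Parity bits: p1=0, p2=1, p3=0, p4=1

010000110001011


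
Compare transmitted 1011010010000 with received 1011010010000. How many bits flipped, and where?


XOR: 0000000000000

0 errors (received matches sent)


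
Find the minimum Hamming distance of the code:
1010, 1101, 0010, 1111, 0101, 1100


Comparing all pairs, minimum distance: 1
Can detect 0 errors, correct 0 errors

1


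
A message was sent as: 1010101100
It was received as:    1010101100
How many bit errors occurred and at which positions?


XOR: 0000000000

0 errors (received matches sent)


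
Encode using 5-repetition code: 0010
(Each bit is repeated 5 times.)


Each bit -> 5 copies

00000000001111100000


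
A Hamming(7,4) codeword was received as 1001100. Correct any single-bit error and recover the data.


Syndrome = 0: no error detected

Data: 0100 (no errors)


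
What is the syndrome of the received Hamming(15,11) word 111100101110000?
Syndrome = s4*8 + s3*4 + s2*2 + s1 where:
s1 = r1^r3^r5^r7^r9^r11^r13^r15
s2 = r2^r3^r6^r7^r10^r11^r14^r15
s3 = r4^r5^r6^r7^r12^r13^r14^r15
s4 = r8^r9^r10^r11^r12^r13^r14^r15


s1=1, s2=1, s3=0, s4=1

Syndrome = 11 (error at position 11)


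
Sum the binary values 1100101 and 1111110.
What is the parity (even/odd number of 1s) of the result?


1100101 = 101
1111110 = 126
Sum = 227 = 11100011
1s count = 5

odd parity (5 ones in 11100011)


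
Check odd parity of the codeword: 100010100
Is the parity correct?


Number of 1s: 3

Yes, parity is correct (3 ones)
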